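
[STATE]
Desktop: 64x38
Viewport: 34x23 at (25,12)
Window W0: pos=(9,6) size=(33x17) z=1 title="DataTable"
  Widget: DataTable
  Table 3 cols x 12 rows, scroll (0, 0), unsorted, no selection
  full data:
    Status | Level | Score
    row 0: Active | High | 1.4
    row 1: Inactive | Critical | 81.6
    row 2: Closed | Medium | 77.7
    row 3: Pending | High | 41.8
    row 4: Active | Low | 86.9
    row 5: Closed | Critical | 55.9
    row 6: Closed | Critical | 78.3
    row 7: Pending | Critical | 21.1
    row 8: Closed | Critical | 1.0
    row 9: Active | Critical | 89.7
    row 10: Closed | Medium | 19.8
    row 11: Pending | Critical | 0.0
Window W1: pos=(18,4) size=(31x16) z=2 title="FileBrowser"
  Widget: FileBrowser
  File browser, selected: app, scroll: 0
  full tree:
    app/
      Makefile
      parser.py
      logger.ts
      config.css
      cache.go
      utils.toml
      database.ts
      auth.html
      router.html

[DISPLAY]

che.go                 ┃          
ils.toml               ┃          
tabase.ts              ┃          
th.html                ┃          
uter.html              ┃          
                       ┃          
                       ┃          
━━━━━━━━━━━━━━━━━━━━━━━┛          
al│89.7         ┃                 
  │19.8         ┃                 
━━━━━━━━━━━━━━━━┛                 
                                  
                                  
                                  
                                  
                                  
                                  
                                  
                                  
                                  
                                  
                                  
                                  


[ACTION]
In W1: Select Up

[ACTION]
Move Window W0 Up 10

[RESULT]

che.go                 ┃          
ils.toml               ┃          
tabase.ts              ┃          
th.html                ┃          
uter.html              ┃          
                       ┃          
                       ┃          
━━━━━━━━━━━━━━━━━━━━━━━┛          
                                  
                                  
                                  
                                  
                                  
                                  
                                  
                                  
                                  
                                  
                                  
                                  
                                  
                                  
                                  


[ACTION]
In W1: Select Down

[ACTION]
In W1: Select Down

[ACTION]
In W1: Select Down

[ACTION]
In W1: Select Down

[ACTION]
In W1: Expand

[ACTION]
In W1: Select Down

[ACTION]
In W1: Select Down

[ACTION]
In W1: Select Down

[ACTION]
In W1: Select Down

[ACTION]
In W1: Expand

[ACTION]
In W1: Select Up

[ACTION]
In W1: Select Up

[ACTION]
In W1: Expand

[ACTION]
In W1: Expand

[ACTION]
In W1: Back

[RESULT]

                       ┃          
                       ┃          
                       ┃          
                       ┃          
                       ┃          
                       ┃          
                       ┃          
━━━━━━━━━━━━━━━━━━━━━━━┛          
                                  
                                  
                                  
                                  
                                  
                                  
                                  
                                  
                                  
                                  
                                  
                                  
                                  
                                  
                                  


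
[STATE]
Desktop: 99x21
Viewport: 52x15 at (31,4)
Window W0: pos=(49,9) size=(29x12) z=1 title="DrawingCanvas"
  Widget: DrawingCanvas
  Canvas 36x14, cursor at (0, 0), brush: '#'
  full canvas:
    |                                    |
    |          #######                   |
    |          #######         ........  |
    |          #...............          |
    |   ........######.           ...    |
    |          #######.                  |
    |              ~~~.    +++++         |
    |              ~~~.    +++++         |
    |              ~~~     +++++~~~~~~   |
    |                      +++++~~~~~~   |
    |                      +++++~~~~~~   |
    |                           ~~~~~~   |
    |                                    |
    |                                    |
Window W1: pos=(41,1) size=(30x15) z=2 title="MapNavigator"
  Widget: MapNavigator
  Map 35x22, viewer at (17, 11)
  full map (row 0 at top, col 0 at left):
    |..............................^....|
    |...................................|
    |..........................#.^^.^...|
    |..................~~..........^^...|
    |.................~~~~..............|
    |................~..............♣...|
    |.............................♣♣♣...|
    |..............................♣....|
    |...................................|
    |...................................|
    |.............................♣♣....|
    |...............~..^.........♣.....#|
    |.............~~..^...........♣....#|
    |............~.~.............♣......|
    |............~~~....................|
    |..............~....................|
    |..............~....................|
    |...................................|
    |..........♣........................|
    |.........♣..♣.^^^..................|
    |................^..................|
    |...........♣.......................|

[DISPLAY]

          ┃..........................♣♣┃            
          ┃...........................♣┃            
          ┃............................┃            
          ┃............................┃            
          ┃..........................♣♣┃            
          ┃............~.@^.........♣..┃━━━━━━┓     
          ┃..........~~..^...........♣.┃      ┃     
          ┃.........~.~.............♣..┃──────┨     
          ┃.........~~~................┃      ┃     
          ┃...........~................┃      ┃     
          ┃...........~................┃     .┃     
          ┗━━━━━━━━━━━━━━━━━━━━━━━━━━━━┛..... ┃     
                  ┃   ........######.         ┃     
                  ┃          #######.         ┃     
                  ┃              ~~~.    +++++┃     


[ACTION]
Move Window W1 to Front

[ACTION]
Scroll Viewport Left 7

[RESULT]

                 ┃..........................♣♣┃     
                 ┃...........................♣┃     
                 ┃............................┃     
                 ┃............................┃     
                 ┃..........................♣♣┃     
                 ┃............~.@^.........♣..┃━━━━━
                 ┃..........~~..^...........♣.┃     
                 ┃.........~.~.............♣..┃─────
                 ┃.........~~~................┃     
                 ┃...........~................┃     
                 ┃...........~................┃     
                 ┗━━━━━━━━━━━━━━━━━━━━━━━━━━━━┛.....
                         ┃   ........######.        
                         ┃          #######.        
                         ┃              ~~~.    ++++


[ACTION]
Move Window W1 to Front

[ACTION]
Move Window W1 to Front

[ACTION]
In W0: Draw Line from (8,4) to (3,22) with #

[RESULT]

                 ┃..........................♣♣┃     
                 ┃...........................♣┃     
                 ┃............................┃     
                 ┃............................┃     
                 ┃..........................♣♣┃     
                 ┃............~.@^.........♣..┃━━━━━
                 ┃..........~~..^...........♣.┃     
                 ┃.........~.~.............♣..┃─────
                 ┃.........~~~................┃     
                 ┃...........~................┃     
                 ┃...........~................┃     
                 ┗━━━━━━━━━━━━━━━━━━━━━━━━━━━━┛##...
                         ┃   ........##########     
                         ┃          #######.        
                         ┃          ####~~~.    ++++


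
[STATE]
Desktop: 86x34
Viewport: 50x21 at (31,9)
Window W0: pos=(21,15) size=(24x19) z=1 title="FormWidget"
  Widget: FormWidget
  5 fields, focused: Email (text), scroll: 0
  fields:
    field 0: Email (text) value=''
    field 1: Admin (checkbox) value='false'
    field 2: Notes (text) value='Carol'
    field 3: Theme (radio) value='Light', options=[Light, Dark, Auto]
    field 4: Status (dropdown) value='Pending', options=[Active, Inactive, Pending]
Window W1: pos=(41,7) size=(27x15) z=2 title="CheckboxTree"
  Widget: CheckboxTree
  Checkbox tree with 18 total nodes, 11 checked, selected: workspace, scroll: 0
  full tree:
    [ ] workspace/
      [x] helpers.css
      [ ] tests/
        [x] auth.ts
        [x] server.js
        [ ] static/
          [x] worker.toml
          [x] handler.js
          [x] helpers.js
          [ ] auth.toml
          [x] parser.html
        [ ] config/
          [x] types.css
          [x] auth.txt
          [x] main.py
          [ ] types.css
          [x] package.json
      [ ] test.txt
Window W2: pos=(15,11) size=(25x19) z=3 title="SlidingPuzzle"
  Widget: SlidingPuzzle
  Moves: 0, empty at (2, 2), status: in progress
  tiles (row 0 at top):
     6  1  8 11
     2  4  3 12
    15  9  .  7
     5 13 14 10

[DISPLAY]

          ┠─────────────────────────┨             
          ┃>[-] workspace/          ┃             
━━━━━━━━┓ ┃   [x] helpers.css       ┃             
        ┃ ┃   [-] tests/            ┃             
────────┨ ┃     [x] auth.ts         ┃             
┬────┐  ┃ ┃     [x] server.js       ┃             
│ 11 │  ┃━┃     [-] static/         ┃             
┼────┤  ┃ ┃       [x] worker.toml   ┃             
│ 12 │  ┃─┃       [x] handler.js    ┃             
┼────┤  ┃ ┃       [x] helpers.js    ┃             
│  7 │  ┃ ┃       [ ] auth.toml     ┃             
┼────┤  ┃o┃       [x] parser.html   ┃             
│ 10 │  ┃L┗━━━━━━━━━━━━━━━━━━━━━━━━━┛             
┴────┘  ┃di▼]┃                                    
        ┃    ┃                                    
        ┃    ┃                                    
        ┃    ┃                                    
        ┃    ┃                                    
        ┃    ┃                                    
        ┃    ┃                                    
━━━━━━━━┛    ┃                                    


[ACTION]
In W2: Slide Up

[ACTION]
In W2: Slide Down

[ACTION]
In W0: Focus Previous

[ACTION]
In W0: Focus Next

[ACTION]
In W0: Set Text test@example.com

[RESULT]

          ┠─────────────────────────┨             
          ┃>[-] workspace/          ┃             
━━━━━━━━┓ ┃   [x] helpers.css       ┃             
        ┃ ┃   [-] tests/            ┃             
────────┨ ┃     [x] auth.ts         ┃             
┬────┐  ┃ ┃     [x] server.js       ┃             
│ 11 │  ┃━┃     [-] static/         ┃             
┼────┤  ┃ ┃       [x] worker.toml   ┃             
│ 12 │  ┃─┃       [x] handler.js    ┃             
┼────┤  ┃t┃       [x] helpers.js    ┃             
│  7 │  ┃ ┃       [ ] auth.toml     ┃             
┼────┤  ┃o┃       [x] parser.html   ┃             
│ 10 │  ┃L┗━━━━━━━━━━━━━━━━━━━━━━━━━┛             
┴────┘  ┃di▼]┃                                    
        ┃    ┃                                    
        ┃    ┃                                    
        ┃    ┃                                    
        ┃    ┃                                    
        ┃    ┃                                    
        ┃    ┃                                    
━━━━━━━━┛    ┃                                    


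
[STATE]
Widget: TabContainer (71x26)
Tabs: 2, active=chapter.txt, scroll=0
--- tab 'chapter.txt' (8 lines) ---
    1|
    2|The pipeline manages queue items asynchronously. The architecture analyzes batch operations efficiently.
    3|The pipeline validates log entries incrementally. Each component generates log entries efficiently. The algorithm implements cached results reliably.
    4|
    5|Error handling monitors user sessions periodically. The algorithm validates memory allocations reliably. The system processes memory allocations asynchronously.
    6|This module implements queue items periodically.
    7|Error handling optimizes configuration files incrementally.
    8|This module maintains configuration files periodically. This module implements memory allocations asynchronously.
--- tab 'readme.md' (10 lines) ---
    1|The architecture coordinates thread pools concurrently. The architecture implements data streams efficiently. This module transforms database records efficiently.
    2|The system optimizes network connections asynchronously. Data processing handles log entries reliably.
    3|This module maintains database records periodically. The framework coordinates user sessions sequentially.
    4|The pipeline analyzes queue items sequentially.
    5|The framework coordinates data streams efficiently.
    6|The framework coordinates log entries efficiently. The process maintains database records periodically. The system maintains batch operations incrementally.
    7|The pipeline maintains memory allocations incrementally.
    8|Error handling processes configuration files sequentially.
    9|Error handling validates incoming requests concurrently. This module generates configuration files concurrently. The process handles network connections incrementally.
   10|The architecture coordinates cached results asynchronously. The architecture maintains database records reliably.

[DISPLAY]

[chapter.txt]│ readme.md                                               
───────────────────────────────────────────────────────────────────────
                                                                       
The pipeline manages queue items asynchronously. The architecture analy
The pipeline validates log entries incrementally. Each component genera
                                                                       
Error handling monitors user sessions periodically. The algorithm valid
This module implements queue items periodically.                       
Error handling optimizes configuration files incrementally.            
This module maintains configuration files periodically. This module imp
                                                                       
                                                                       
                                                                       
                                                                       
                                                                       
                                                                       
                                                                       
                                                                       
                                                                       
                                                                       
                                                                       
                                                                       
                                                                       
                                                                       
                                                                       
                                                                       


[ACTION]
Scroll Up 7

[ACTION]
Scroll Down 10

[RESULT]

[chapter.txt]│ readme.md                                               
───────────────────────────────────────────────────────────────────────
This module maintains configuration files periodically. This module imp
                                                                       
                                                                       
                                                                       
                                                                       
                                                                       
                                                                       
                                                                       
                                                                       
                                                                       
                                                                       
                                                                       
                                                                       
                                                                       
                                                                       
                                                                       
                                                                       
                                                                       
                                                                       
                                                                       
                                                                       
                                                                       
                                                                       
                                                                       


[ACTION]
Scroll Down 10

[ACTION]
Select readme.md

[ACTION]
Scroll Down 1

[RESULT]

 chapter.txt │[readme.md]                                              
───────────────────────────────────────────────────────────────────────
The system optimizes network connections asynchronously. Data processin
This module maintains database records periodically. The framework coor
The pipeline analyzes queue items sequentially.                        
The framework coordinates data streams efficiently.                    
The framework coordinates log entries efficiently. The process maintain
The pipeline maintains memory allocations incrementally.               
Error handling processes configuration files sequentially.             
Error handling validates incoming requests concurrently. This module ge
The architecture coordinates cached results asynchronously. The archite
                                                                       
                                                                       
                                                                       
                                                                       
                                                                       
                                                                       
                                                                       
                                                                       
                                                                       
                                                                       
                                                                       
                                                                       
                                                                       
                                                                       
                                                                       


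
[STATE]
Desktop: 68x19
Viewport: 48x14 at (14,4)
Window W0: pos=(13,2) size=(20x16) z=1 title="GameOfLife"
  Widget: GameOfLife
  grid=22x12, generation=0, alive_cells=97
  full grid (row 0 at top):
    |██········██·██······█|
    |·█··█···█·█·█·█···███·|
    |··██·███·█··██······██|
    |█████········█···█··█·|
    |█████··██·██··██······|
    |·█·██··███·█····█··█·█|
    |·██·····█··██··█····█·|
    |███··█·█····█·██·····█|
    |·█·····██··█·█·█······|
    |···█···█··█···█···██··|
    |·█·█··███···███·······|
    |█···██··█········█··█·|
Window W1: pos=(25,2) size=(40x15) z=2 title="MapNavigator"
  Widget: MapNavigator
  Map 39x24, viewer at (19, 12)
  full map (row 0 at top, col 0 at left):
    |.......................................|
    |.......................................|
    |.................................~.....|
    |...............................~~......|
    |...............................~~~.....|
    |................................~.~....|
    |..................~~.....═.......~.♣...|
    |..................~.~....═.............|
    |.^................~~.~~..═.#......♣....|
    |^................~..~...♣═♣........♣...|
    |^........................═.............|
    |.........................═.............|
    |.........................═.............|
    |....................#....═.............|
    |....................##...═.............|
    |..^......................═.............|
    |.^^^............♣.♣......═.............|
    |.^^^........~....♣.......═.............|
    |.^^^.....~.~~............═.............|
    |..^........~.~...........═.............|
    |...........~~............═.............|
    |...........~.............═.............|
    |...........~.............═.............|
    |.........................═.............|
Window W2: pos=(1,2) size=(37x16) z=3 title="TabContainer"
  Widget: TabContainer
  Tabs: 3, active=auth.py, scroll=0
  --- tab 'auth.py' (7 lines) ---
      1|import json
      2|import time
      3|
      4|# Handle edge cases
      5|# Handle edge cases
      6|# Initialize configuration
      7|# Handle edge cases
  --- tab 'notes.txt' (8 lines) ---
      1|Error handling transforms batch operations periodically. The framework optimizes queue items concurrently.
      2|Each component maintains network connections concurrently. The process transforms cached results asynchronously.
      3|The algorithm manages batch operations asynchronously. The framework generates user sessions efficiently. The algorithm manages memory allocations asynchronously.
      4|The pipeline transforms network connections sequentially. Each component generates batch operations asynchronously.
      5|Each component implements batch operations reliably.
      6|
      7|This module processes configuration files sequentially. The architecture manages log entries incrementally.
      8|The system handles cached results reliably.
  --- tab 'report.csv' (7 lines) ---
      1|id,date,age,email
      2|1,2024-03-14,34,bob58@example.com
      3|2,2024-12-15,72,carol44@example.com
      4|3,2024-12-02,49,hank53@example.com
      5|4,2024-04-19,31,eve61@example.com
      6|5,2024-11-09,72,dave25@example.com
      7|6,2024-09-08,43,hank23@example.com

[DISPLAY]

───────────────────────┨────────────────────────
otes.txt │ report.csv  ┃......~.~....═..........
───────────────────────┃......~~.~~..═.#......♣.
                       ┃.....~..~...♣═♣........♣
                       ┃.............═..........
                       ┃.............═..........
e cases                ┃.......@.....═..........
e cases                ┃........#....═..........
 configuration         ┃........##...═..........
e cases                ┃.............═..........
                       ┃....♣.♣......═..........
                       ┃~....♣.......═..........
                       ┃━━━━━━━━━━━━━━━━━━━━━━━━
━━━━━━━━━━━━━━━━━━━━━━━┛                        


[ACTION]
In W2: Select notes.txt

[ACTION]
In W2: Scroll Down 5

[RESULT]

───────────────────────┨────────────────────────
otes.txt]│ report.csv  ┃......~.~....═..........
───────────────────────┃......~~.~~..═.#......♣.
                       ┃.....~..~...♣═♣........♣
processes configuration┃.............═..........
andles cached results r┃.............═..........
                       ┃.......@.....═..........
                       ┃........#....═..........
                       ┃........##...═..........
                       ┃.............═..........
                       ┃....♣.♣......═..........
                       ┃~....♣.......═..........
                       ┃━━━━━━━━━━━━━━━━━━━━━━━━
━━━━━━━━━━━━━━━━━━━━━━━┛                        


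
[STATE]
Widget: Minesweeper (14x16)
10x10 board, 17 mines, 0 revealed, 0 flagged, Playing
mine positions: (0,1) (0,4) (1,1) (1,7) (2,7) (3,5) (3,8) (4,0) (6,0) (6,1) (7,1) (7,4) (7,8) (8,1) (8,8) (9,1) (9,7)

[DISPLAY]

■■■■■■■■■■    
■■■■■■■■■■    
■■■■■■■■■■    
■■■■■■■■■■    
■■■■■■■■■■    
■■■■■■■■■■    
■■■■■■■■■■    
■■■■■■■■■■    
■■■■■■■■■■    
■■■■■■■■■■    
              
              
              
              
              
              


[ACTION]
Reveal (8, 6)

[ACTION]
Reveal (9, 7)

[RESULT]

■✹■■✹■■■■■    
■✹■■■■■✹■■    
■■■■■■■✹■■    
■■■■■✹■■✹■    
✹■■■■■■■■■    
■■■■■■■■■■    
✹✹■■■■■■■■    
■✹■■✹■■■✹■    
■✹■■■■1■✹■    
■✹■■■■■✹■■    
              
              
              
              
              
              


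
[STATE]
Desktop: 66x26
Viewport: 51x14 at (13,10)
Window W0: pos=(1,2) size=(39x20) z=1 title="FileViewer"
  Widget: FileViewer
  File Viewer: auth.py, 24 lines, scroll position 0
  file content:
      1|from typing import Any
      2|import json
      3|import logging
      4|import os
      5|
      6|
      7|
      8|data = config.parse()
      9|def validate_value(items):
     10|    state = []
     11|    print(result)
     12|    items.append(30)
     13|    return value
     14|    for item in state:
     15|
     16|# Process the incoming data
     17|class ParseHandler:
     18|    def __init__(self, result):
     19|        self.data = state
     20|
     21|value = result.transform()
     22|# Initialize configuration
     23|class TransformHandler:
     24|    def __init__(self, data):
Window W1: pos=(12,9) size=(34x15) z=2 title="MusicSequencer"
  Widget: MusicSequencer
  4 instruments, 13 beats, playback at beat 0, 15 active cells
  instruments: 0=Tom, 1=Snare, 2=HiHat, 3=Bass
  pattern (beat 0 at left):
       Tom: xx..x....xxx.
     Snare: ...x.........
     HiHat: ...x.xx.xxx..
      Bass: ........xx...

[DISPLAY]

 MusicSequencer                 ┃                  
────────────────────────────────┨                  
      ▼123456789012             ┃                  
   Tom██··█····███·             ┃                  
 Snare···█·········             ┃                  
 HiHat···█·██·███··             ┃                  
  Bass········██···             ┃                  
                                ┃                  
                                ┃                  
                                ┃                  
                                ┃                  
                                ┃                  
                                ┃                  
━━━━━━━━━━━━━━━━━━━━━━━━━━━━━━━━┛                  


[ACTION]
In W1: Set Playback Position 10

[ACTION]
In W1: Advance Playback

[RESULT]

 MusicSequencer                 ┃                  
────────────────────────────────┨                  
      01234567890▼2             ┃                  
   Tom██··█····███·             ┃                  
 Snare···█·········             ┃                  
 HiHat···█·██·███··             ┃                  
  Bass········██···             ┃                  
                                ┃                  
                                ┃                  
                                ┃                  
                                ┃                  
                                ┃                  
                                ┃                  
━━━━━━━━━━━━━━━━━━━━━━━━━━━━━━━━┛                  


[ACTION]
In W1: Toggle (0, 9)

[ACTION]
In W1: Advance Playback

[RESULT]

 MusicSequencer                 ┃                  
────────────────────────────────┨                  
      012345678901▼             ┃                  
   Tom██··█·····██·             ┃                  
 Snare···█·········             ┃                  
 HiHat···█·██·███··             ┃                  
  Bass········██···             ┃                  
                                ┃                  
                                ┃                  
                                ┃                  
                                ┃                  
                                ┃                  
                                ┃                  
━━━━━━━━━━━━━━━━━━━━━━━━━━━━━━━━┛                  


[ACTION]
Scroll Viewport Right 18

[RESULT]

usicSequencer                 ┃                    
──────────────────────────────┨                    
    012345678901▼             ┃                    
 Tom██··█·····██·             ┃                    
nare···█·········             ┃                    
iHat···█·██·███··             ┃                    
Bass········██···             ┃                    
                              ┃                    
                              ┃                    
                              ┃                    
                              ┃                    
                              ┃                    
                              ┃                    
━━━━━━━━━━━━━━━━━━━━━━━━━━━━━━┛                    


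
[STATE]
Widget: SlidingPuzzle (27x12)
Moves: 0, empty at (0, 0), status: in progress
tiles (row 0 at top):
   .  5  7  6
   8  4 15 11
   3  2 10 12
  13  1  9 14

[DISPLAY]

┌────┬────┬────┬────┐      
│    │  5 │  7 │  6 │      
├────┼────┼────┼────┤      
│  8 │  4 │ 15 │ 11 │      
├────┼────┼────┼────┤      
│  3 │  2 │ 10 │ 12 │      
├────┼────┼────┼────┤      
│ 13 │  1 │  9 │ 14 │      
└────┴────┴────┴────┘      
Moves: 0                   
                           
                           


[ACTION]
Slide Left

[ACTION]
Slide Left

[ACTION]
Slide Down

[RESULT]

┌────┬────┬────┬────┐      
│  5 │  7 │    │  6 │      
├────┼────┼────┼────┤      
│  8 │  4 │ 15 │ 11 │      
├────┼────┼────┼────┤      
│  3 │  2 │ 10 │ 12 │      
├────┼────┼────┼────┤      
│ 13 │  1 │  9 │ 14 │      
└────┴────┴────┴────┘      
Moves: 2                   
                           
                           


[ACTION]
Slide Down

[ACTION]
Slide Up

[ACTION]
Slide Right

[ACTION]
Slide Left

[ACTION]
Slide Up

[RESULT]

┌────┬────┬────┬────┐      
│  5 │  7 │ 15 │  6 │      
├────┼────┼────┼────┤      
│  8 │  4 │ 10 │ 11 │      
├────┼────┼────┼────┤      
│  3 │  2 │    │ 12 │      
├────┼────┼────┼────┤      
│ 13 │  1 │  9 │ 14 │      
└────┴────┴────┴────┘      
Moves: 6                   
                           
                           


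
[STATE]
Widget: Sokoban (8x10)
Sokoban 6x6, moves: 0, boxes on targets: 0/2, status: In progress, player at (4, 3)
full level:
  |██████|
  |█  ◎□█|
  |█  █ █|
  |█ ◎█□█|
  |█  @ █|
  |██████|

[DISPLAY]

██████  
█  ◎□█  
█  █ █  
█ ◎█□█  
█  @ █  
██████  
Moves: 0
        
        
        


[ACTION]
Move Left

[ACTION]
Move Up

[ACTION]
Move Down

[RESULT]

██████  
█  ◎□█  
█  █ █  
█ ◎█□█  
█ @  █  
██████  
Moves: 3
        
        
        


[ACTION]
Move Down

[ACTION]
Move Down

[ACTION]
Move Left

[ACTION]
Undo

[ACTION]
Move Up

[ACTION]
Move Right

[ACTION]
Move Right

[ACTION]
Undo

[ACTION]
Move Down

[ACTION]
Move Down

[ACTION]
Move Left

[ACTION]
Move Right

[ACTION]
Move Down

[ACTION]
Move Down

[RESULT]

██████  
█  ◎□█  
█  █ █  
█ ◎█□█  
█ @  █  
██████  
Moves: 5
        
        
        


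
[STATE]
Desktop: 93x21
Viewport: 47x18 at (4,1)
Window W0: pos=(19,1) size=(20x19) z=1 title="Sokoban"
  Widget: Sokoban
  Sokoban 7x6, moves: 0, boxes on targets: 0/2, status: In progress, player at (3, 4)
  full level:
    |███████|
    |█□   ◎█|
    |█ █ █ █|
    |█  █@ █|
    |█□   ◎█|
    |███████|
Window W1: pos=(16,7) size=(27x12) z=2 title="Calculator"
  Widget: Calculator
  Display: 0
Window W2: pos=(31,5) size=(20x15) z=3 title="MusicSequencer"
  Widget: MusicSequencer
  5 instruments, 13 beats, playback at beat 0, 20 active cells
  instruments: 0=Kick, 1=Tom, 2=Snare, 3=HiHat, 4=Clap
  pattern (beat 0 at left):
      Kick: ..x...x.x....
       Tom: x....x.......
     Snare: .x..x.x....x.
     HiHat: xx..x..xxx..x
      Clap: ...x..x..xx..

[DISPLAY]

               ┏━━━━━━━━━━━━━━━━━━┓            
               ┃ Sokoban          ┃            
               ┠──────────────────┨            
               ┃███████           ┃            
               ┃█□   ◎█    ┏━━━━━━━━━━━━━━━━━━┓
               ┃█ █ █ █    ┃ MusicSequencer   ┃
            ┏━━━━━━━━━━━━━━┠──────────────────┨
            ┃ Calculator   ┃      ▼12345678901┃
            ┠──────────────┃  Kick··█···█·█···┃
            ┃              ┃   Tom█····█······┃
            ┃┌───┬───┬───┬─┃ Snare·█··█·█····█┃
            ┃│ 7 │ 8 │ 9 │ ┃ HiHat██··█··███··┃
            ┃├───┼───┼───┼─┃  Clap···█··█··██·┃
            ┃│ 4 │ 5 │ 6 │ ┃                  ┃
            ┃├───┼───┼───┼─┃                  ┃
            ┃│ 1 │ 2 │ 3 │ ┃                  ┃
            ┃└───┴───┴───┴─┃                  ┃
            ┗━━━━━━━━━━━━━━┃                  ┃


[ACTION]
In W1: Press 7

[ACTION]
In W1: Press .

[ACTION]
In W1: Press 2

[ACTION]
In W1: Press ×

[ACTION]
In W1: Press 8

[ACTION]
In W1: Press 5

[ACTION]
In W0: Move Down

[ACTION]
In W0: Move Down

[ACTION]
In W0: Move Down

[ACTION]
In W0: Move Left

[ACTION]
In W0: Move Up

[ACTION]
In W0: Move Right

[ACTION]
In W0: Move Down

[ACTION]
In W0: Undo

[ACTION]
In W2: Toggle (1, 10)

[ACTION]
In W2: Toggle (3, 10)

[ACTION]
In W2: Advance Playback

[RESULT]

               ┏━━━━━━━━━━━━━━━━━━┓            
               ┃ Sokoban          ┃            
               ┠──────────────────┨            
               ┃███████           ┃            
               ┃█□   ◎█    ┏━━━━━━━━━━━━━━━━━━┓
               ┃█ █ █ █    ┃ MusicSequencer   ┃
            ┏━━━━━━━━━━━━━━┠──────────────────┨
            ┃ Calculator   ┃      0▼2345678901┃
            ┠──────────────┃  Kick··█···█·█···┃
            ┃              ┃   Tom█····█····█·┃
            ┃┌───┬───┬───┬─┃ Snare·█··█·█····█┃
            ┃│ 7 │ 8 │ 9 │ ┃ HiHat██··█··████·┃
            ┃├───┼───┼───┼─┃  Clap···█··█··██·┃
            ┃│ 4 │ 5 │ 6 │ ┃                  ┃
            ┃├───┼───┼───┼─┃                  ┃
            ┃│ 1 │ 2 │ 3 │ ┃                  ┃
            ┃└───┴───┴───┴─┃                  ┃
            ┗━━━━━━━━━━━━━━┃                  ┃
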